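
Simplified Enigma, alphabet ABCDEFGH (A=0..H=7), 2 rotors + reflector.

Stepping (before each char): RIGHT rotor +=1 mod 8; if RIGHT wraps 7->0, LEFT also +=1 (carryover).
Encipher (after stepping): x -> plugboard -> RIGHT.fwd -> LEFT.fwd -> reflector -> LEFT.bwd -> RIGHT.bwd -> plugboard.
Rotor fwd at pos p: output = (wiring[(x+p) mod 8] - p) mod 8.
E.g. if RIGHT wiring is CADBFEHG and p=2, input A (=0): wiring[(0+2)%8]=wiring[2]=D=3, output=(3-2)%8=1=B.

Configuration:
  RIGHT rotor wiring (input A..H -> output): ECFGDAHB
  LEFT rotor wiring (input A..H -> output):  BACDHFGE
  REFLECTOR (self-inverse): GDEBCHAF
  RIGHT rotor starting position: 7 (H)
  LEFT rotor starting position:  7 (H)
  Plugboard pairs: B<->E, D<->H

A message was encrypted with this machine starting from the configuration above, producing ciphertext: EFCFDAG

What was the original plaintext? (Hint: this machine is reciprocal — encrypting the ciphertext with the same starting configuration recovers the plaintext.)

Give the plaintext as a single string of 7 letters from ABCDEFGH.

Answer: GAHBAFH

Derivation:
Char 1 ('E'): step: R->0, L->0 (L advanced); E->plug->B->R->C->L->C->refl->E->L'->H->R'->G->plug->G
Char 2 ('F'): step: R->1, L=0; F->plug->F->R->G->L->G->refl->A->L'->B->R'->A->plug->A
Char 3 ('C'): step: R->2, L=0; C->plug->C->R->B->L->A->refl->G->L'->G->R'->D->plug->H
Char 4 ('F'): step: R->3, L=0; F->plug->F->R->B->L->A->refl->G->L'->G->R'->E->plug->B
Char 5 ('D'): step: R->4, L=0; D->plug->H->R->C->L->C->refl->E->L'->H->R'->A->plug->A
Char 6 ('A'): step: R->5, L=0; A->plug->A->R->D->L->D->refl->B->L'->A->R'->F->plug->F
Char 7 ('G'): step: R->6, L=0; G->plug->G->R->F->L->F->refl->H->L'->E->R'->D->plug->H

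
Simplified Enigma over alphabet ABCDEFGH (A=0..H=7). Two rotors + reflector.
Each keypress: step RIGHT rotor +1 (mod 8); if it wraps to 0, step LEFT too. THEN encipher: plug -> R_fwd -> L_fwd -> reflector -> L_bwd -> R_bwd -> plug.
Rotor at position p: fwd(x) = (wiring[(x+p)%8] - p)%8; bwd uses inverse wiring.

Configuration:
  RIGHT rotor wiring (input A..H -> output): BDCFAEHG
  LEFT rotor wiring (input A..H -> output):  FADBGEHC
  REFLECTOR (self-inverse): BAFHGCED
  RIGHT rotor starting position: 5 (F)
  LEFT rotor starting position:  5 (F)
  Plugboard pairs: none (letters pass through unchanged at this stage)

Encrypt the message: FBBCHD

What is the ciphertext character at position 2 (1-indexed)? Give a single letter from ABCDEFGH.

Char 1 ('F'): step: R->6, L=5; F->plug->F->R->H->L->B->refl->A->L'->D->R'->C->plug->C
Char 2 ('B'): step: R->7, L=5; B->plug->B->R->C->L->F->refl->C->L'->B->R'->F->plug->F

F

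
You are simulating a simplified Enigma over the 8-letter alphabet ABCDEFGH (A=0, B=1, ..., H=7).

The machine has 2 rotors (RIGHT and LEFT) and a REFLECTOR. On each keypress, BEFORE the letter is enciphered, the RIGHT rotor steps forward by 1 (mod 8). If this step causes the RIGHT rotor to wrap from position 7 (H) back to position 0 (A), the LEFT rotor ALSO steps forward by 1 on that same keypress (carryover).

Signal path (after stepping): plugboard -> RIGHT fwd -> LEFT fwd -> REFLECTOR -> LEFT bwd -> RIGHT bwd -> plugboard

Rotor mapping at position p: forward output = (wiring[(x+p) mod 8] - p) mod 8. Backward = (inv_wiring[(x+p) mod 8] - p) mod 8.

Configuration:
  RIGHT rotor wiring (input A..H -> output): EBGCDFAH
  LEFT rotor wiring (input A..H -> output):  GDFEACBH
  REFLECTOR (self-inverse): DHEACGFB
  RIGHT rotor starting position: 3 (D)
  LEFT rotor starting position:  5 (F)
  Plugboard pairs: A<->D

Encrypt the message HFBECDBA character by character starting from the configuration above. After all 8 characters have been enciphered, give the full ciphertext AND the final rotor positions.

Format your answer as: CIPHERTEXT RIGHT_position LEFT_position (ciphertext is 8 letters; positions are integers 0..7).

Answer: ACDGHAGH 3 6

Derivation:
Char 1 ('H'): step: R->4, L=5; H->plug->H->R->G->L->H->refl->B->L'->D->R'->D->plug->A
Char 2 ('F'): step: R->5, L=5; F->plug->F->R->B->L->E->refl->C->L'->C->R'->C->plug->C
Char 3 ('B'): step: R->6, L=5; B->plug->B->R->B->L->E->refl->C->L'->C->R'->A->plug->D
Char 4 ('E'): step: R->7, L=5; E->plug->E->R->D->L->B->refl->H->L'->G->R'->G->plug->G
Char 5 ('C'): step: R->0, L->6 (L advanced); C->plug->C->R->G->L->C->refl->E->L'->H->R'->H->plug->H
Char 6 ('D'): step: R->1, L=6; D->plug->A->R->A->L->D->refl->A->L'->C->R'->D->plug->A
Char 7 ('B'): step: R->2, L=6; B->plug->B->R->A->L->D->refl->A->L'->C->R'->G->plug->G
Char 8 ('A'): step: R->3, L=6; A->plug->D->R->F->L->G->refl->F->L'->D->R'->H->plug->H
Final: ciphertext=ACDGHAGH, RIGHT=3, LEFT=6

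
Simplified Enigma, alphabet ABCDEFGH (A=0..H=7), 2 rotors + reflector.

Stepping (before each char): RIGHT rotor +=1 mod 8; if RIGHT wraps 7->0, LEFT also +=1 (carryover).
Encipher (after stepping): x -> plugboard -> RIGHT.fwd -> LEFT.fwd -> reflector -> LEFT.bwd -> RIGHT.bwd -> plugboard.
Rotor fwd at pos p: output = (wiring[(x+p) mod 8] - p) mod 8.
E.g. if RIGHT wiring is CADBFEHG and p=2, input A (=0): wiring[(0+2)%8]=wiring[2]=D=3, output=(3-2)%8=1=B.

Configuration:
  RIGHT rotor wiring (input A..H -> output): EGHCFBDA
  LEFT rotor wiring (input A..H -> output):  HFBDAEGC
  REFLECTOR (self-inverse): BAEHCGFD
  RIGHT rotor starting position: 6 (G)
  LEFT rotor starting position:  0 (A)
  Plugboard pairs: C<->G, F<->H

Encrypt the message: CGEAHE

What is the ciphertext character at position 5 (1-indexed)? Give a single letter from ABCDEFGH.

Char 1 ('C'): step: R->7, L=0; C->plug->G->R->C->L->B->refl->A->L'->E->R'->H->plug->F
Char 2 ('G'): step: R->0, L->1 (L advanced); G->plug->C->R->H->L->G->refl->F->L'->F->R'->E->plug->E
Char 3 ('E'): step: R->1, L=1; E->plug->E->R->A->L->E->refl->C->L'->C->R'->F->plug->H
Char 4 ('A'): step: R->2, L=1; A->plug->A->R->F->L->F->refl->G->L'->H->R'->D->plug->D
Char 5 ('H'): step: R->3, L=1; H->plug->F->R->B->L->A->refl->B->L'->G->R'->C->plug->G

G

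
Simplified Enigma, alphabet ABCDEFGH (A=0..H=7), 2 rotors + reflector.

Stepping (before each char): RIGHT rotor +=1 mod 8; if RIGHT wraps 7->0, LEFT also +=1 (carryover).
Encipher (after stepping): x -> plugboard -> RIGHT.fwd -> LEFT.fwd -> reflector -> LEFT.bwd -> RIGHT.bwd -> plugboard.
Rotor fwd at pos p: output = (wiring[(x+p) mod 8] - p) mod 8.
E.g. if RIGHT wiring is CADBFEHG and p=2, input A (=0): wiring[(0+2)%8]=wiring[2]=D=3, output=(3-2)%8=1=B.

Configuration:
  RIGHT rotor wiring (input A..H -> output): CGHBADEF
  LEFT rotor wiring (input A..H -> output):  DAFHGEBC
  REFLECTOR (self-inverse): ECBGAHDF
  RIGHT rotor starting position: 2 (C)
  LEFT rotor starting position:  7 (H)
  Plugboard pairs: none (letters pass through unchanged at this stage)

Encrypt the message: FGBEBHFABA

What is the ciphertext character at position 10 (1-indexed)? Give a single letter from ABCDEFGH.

Char 1 ('F'): step: R->3, L=7; F->plug->F->R->H->L->C->refl->B->L'->C->R'->E->plug->E
Char 2 ('G'): step: R->4, L=7; G->plug->G->R->D->L->G->refl->D->L'->A->R'->C->plug->C
Char 3 ('B'): step: R->5, L=7; B->plug->B->R->H->L->C->refl->B->L'->C->R'->F->plug->F
Char 4 ('E'): step: R->6, L=7; E->plug->E->R->B->L->E->refl->A->L'->E->R'->C->plug->C
Char 5 ('B'): step: R->7, L=7; B->plug->B->R->D->L->G->refl->D->L'->A->R'->D->plug->D
Char 6 ('H'): step: R->0, L->0 (L advanced); H->plug->H->R->F->L->E->refl->A->L'->B->R'->D->plug->D
Char 7 ('F'): step: R->1, L=0; F->plug->F->R->D->L->H->refl->F->L'->C->R'->E->plug->E
Char 8 ('A'): step: R->2, L=0; A->plug->A->R->F->L->E->refl->A->L'->B->R'->D->plug->D
Char 9 ('B'): step: R->3, L=0; B->plug->B->R->F->L->E->refl->A->L'->B->R'->D->plug->D
Char 10 ('A'): step: R->4, L=0; A->plug->A->R->E->L->G->refl->D->L'->A->R'->C->plug->C

C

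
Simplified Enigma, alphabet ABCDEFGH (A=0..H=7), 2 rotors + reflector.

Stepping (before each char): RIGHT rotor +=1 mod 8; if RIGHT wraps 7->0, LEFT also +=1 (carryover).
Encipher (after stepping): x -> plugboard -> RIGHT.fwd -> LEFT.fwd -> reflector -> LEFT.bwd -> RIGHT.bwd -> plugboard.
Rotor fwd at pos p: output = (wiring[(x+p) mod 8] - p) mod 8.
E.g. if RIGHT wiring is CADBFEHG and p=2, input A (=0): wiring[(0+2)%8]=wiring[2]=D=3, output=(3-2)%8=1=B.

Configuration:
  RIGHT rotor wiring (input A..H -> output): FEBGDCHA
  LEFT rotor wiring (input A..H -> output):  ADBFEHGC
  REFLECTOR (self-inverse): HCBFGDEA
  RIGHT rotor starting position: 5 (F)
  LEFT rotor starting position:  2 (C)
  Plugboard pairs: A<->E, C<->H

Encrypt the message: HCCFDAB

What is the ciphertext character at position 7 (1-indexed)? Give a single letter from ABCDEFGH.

Char 1 ('H'): step: R->6, L=2; H->plug->C->R->H->L->B->refl->C->L'->C->R'->B->plug->B
Char 2 ('C'): step: R->7, L=2; C->plug->H->R->A->L->H->refl->A->L'->F->R'->C->plug->H
Char 3 ('C'): step: R->0, L->3 (L advanced); C->plug->H->R->A->L->C->refl->B->L'->B->R'->C->plug->H
Char 4 ('F'): step: R->1, L=3; F->plug->F->R->G->L->A->refl->H->L'->E->R'->H->plug->C
Char 5 ('D'): step: R->2, L=3; D->plug->D->R->A->L->C->refl->B->L'->B->R'->C->plug->H
Char 6 ('A'): step: R->3, L=3; A->plug->E->R->F->L->F->refl->D->L'->D->R'->A->plug->E
Char 7 ('B'): step: R->4, L=3; B->plug->B->R->G->L->A->refl->H->L'->E->R'->D->plug->D

D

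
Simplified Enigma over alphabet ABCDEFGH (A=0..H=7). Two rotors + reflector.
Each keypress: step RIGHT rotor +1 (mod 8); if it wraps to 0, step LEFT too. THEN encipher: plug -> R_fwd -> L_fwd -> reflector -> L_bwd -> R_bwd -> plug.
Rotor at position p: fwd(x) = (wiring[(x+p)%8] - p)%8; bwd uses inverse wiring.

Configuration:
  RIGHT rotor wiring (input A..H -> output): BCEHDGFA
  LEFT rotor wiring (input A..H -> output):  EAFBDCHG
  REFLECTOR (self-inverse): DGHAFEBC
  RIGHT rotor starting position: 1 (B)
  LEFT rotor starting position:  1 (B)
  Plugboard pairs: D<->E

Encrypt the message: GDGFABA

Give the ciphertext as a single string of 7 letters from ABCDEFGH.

Answer: AAHGBGF

Derivation:
Char 1 ('G'): step: R->2, L=1; G->plug->G->R->H->L->D->refl->A->L'->C->R'->A->plug->A
Char 2 ('D'): step: R->3, L=1; D->plug->E->R->F->L->G->refl->B->L'->E->R'->A->plug->A
Char 3 ('G'): step: R->4, L=1; G->plug->G->R->A->L->H->refl->C->L'->D->R'->H->plug->H
Char 4 ('F'): step: R->5, L=1; F->plug->F->R->H->L->D->refl->A->L'->C->R'->G->plug->G
Char 5 ('A'): step: R->6, L=1; A->plug->A->R->H->L->D->refl->A->L'->C->R'->B->plug->B
Char 6 ('B'): step: R->7, L=1; B->plug->B->R->C->L->A->refl->D->L'->H->R'->G->plug->G
Char 7 ('A'): step: R->0, L->2 (L advanced); A->plug->A->R->B->L->H->refl->C->L'->G->R'->F->plug->F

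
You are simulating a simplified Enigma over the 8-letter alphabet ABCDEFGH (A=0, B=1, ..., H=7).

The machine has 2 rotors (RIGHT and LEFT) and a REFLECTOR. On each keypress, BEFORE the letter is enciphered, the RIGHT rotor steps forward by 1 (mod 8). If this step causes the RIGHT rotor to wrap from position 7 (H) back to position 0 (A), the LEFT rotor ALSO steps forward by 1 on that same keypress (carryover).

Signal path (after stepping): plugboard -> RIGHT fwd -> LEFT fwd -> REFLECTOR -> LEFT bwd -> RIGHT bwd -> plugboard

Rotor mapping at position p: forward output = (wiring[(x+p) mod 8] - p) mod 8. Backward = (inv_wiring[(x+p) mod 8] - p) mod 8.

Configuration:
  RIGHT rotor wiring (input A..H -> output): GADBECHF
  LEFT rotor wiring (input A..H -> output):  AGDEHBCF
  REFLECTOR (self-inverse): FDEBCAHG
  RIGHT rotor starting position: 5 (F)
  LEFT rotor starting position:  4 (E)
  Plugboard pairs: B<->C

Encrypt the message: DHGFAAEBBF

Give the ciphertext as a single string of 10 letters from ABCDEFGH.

Char 1 ('D'): step: R->6, L=4; D->plug->D->R->C->L->G->refl->H->L'->G->R'->G->plug->G
Char 2 ('H'): step: R->7, L=4; H->plug->H->R->A->L->D->refl->B->L'->D->R'->G->plug->G
Char 3 ('G'): step: R->0, L->5 (L advanced); G->plug->G->R->H->L->C->refl->E->L'->A->R'->B->plug->C
Char 4 ('F'): step: R->1, L=5; F->plug->F->R->G->L->H->refl->G->L'->F->R'->H->plug->H
Char 5 ('A'): step: R->2, L=5; A->plug->A->R->B->L->F->refl->A->L'->C->R'->C->plug->B
Char 6 ('A'): step: R->3, L=5; A->plug->A->R->G->L->H->refl->G->L'->F->R'->G->plug->G
Char 7 ('E'): step: R->4, L=5; E->plug->E->R->C->L->A->refl->F->L'->B->R'->D->plug->D
Char 8 ('B'): step: R->5, L=5; B->plug->C->R->A->L->E->refl->C->L'->H->R'->H->plug->H
Char 9 ('B'): step: R->6, L=5; B->plug->C->R->A->L->E->refl->C->L'->H->R'->B->plug->C
Char 10 ('F'): step: R->7, L=5; F->plug->F->R->F->L->G->refl->H->L'->G->R'->A->plug->A

Answer: GGCHBGDHCA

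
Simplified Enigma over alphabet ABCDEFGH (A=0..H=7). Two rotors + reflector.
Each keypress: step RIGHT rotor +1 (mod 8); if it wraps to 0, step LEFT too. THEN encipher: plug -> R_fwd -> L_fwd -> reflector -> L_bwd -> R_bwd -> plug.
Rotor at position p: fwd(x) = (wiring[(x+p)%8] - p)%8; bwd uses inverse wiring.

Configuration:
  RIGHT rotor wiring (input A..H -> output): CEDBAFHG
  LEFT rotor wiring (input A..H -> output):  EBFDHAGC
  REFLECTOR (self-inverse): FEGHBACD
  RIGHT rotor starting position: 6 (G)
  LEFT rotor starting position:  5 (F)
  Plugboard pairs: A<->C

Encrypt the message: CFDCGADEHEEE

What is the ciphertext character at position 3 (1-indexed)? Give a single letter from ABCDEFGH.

Char 1 ('C'): step: R->7, L=5; C->plug->A->R->H->L->C->refl->G->L'->G->R'->G->plug->G
Char 2 ('F'): step: R->0, L->6 (L advanced); F->plug->F->R->F->L->F->refl->A->L'->A->R'->E->plug->E
Char 3 ('D'): step: R->1, L=6; D->plug->D->R->H->L->C->refl->G->L'->C->R'->B->plug->B

B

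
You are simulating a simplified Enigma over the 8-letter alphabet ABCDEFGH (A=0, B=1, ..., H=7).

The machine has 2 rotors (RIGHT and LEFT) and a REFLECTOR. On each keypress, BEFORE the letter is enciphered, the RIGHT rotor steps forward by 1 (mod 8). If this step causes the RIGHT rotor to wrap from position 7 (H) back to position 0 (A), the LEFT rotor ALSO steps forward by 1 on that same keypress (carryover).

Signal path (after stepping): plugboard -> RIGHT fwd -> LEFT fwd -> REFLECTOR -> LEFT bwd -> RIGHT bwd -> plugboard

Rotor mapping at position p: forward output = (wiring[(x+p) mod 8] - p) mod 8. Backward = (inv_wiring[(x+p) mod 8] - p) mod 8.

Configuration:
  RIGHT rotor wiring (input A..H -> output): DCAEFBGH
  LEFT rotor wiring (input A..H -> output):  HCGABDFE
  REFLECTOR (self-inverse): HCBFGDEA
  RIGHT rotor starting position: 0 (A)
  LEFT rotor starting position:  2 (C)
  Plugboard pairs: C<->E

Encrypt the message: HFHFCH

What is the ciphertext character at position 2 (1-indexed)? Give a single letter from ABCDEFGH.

Char 1 ('H'): step: R->1, L=2; H->plug->H->R->C->L->H->refl->A->L'->H->R'->B->plug->B
Char 2 ('F'): step: R->2, L=2; F->plug->F->R->F->L->C->refl->B->L'->D->R'->C->plug->E

E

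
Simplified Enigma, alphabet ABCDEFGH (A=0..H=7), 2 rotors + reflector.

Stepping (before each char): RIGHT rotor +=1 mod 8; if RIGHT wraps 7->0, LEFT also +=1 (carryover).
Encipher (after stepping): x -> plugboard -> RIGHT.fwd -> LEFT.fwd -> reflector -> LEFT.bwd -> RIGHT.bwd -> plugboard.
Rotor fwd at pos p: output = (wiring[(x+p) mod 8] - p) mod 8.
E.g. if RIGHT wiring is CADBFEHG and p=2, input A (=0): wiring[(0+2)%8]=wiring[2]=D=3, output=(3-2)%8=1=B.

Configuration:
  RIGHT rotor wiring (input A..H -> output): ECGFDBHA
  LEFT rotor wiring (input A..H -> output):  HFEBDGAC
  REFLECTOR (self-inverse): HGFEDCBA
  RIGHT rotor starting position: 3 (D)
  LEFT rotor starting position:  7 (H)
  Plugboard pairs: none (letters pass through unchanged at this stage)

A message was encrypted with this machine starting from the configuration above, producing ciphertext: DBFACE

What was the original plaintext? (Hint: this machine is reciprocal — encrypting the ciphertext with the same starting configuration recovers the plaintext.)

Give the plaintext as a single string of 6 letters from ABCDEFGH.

Char 1 ('D'): step: R->4, L=7; D->plug->D->R->E->L->C->refl->F->L'->D->R'->C->plug->C
Char 2 ('B'): step: R->5, L=7; B->plug->B->R->C->L->G->refl->B->L'->H->R'->D->plug->D
Char 3 ('F'): step: R->6, L=7; F->plug->F->R->H->L->B->refl->G->L'->C->R'->B->plug->B
Char 4 ('A'): step: R->7, L=7; A->plug->A->R->B->L->A->refl->H->L'->G->R'->E->plug->E
Char 5 ('C'): step: R->0, L->0 (L advanced); C->plug->C->R->G->L->A->refl->H->L'->A->R'->H->plug->H
Char 6 ('E'): step: R->1, L=0; E->plug->E->R->A->L->H->refl->A->L'->G->R'->F->plug->F

Answer: CDBEHF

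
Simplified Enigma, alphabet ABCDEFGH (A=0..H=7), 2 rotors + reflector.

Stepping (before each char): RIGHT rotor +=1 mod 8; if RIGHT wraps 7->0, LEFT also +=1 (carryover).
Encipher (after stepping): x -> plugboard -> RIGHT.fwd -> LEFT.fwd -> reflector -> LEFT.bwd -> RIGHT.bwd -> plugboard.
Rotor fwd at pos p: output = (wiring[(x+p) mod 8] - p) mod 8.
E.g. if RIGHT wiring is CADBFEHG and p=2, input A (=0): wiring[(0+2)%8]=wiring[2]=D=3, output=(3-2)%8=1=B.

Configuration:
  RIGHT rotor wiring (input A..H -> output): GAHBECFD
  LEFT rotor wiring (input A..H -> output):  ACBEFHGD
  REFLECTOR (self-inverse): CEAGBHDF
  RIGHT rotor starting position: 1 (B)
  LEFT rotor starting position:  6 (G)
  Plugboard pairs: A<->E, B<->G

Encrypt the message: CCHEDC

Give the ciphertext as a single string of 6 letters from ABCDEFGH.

Answer: DFFBCH

Derivation:
Char 1 ('C'): step: R->2, L=6; C->plug->C->R->C->L->C->refl->A->L'->A->R'->D->plug->D
Char 2 ('C'): step: R->3, L=6; C->plug->C->R->H->L->B->refl->E->L'->D->R'->F->plug->F
Char 3 ('H'): step: R->4, L=6; H->plug->H->R->F->L->G->refl->D->L'->E->R'->F->plug->F
Char 4 ('E'): step: R->5, L=6; E->plug->A->R->F->L->G->refl->D->L'->E->R'->G->plug->B
Char 5 ('D'): step: R->6, L=6; D->plug->D->R->C->L->C->refl->A->L'->A->R'->C->plug->C
Char 6 ('C'): step: R->7, L=6; C->plug->C->R->B->L->F->refl->H->L'->G->R'->H->plug->H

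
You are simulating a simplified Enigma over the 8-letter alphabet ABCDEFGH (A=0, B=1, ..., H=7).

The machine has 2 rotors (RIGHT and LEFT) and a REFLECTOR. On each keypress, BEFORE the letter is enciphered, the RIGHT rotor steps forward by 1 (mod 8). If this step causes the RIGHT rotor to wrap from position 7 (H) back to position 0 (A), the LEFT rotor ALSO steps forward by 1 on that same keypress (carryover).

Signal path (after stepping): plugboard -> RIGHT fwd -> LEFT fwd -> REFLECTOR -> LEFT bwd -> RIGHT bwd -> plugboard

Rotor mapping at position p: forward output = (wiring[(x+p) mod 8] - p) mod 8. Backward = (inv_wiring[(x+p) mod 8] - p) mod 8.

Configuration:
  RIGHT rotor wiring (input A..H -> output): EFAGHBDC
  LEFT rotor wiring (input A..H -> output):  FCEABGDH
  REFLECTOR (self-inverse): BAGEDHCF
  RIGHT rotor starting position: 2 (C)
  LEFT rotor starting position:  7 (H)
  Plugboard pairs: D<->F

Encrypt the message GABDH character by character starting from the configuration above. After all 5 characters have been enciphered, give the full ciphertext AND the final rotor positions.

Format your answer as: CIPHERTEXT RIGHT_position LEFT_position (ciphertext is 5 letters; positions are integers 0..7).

Answer: EFDBD 7 7

Derivation:
Char 1 ('G'): step: R->3, L=7; G->plug->G->R->C->L->D->refl->E->L'->H->R'->E->plug->E
Char 2 ('A'): step: R->4, L=7; A->plug->A->R->D->L->F->refl->H->L'->G->R'->D->plug->F
Char 3 ('B'): step: R->5, L=7; B->plug->B->R->G->L->H->refl->F->L'->D->R'->F->plug->D
Char 4 ('D'): step: R->6, L=7; D->plug->F->R->A->L->A->refl->B->L'->E->R'->B->plug->B
Char 5 ('H'): step: R->7, L=7; H->plug->H->R->E->L->B->refl->A->L'->A->R'->F->plug->D
Final: ciphertext=EFDBD, RIGHT=7, LEFT=7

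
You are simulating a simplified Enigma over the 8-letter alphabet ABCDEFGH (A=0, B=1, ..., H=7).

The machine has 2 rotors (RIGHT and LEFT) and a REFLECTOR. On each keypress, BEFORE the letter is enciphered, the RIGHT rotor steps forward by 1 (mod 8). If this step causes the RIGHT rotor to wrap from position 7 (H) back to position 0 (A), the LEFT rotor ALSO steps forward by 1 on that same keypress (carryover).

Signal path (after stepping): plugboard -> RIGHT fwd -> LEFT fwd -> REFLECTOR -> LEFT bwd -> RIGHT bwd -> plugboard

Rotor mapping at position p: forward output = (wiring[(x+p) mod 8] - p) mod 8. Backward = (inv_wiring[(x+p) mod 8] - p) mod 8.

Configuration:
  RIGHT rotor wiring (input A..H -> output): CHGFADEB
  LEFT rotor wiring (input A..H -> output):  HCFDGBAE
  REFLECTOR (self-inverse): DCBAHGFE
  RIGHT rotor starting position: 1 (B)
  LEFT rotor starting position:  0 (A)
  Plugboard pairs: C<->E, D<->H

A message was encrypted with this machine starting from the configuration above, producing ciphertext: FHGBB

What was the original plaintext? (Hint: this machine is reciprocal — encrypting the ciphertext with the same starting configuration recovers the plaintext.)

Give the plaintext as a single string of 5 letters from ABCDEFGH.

Answer: GBAGA

Derivation:
Char 1 ('F'): step: R->2, L=0; F->plug->F->R->H->L->E->refl->H->L'->A->R'->G->plug->G
Char 2 ('H'): step: R->3, L=0; H->plug->D->R->B->L->C->refl->B->L'->F->R'->B->plug->B
Char 3 ('G'): step: R->4, L=0; G->plug->G->R->C->L->F->refl->G->L'->E->R'->A->plug->A
Char 4 ('B'): step: R->5, L=0; B->plug->B->R->H->L->E->refl->H->L'->A->R'->G->plug->G
Char 5 ('B'): step: R->6, L=0; B->plug->B->R->D->L->D->refl->A->L'->G->R'->A->plug->A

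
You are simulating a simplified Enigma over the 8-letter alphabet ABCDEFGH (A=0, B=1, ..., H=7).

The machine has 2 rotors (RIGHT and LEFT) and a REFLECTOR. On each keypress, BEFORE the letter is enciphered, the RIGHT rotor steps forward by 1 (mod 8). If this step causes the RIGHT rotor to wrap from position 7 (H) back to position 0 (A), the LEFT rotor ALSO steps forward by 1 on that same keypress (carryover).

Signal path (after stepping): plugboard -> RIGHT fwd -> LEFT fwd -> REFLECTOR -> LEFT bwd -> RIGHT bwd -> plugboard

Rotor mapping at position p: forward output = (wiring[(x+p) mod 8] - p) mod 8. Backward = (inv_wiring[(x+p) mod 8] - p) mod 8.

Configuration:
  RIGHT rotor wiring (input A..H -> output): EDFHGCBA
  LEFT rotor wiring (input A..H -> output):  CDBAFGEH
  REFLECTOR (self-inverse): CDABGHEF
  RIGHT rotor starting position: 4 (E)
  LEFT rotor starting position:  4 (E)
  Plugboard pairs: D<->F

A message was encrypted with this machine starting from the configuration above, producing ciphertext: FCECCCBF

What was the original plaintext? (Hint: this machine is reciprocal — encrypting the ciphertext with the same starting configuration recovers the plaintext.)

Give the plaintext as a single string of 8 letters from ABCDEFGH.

Char 1 ('F'): step: R->5, L=4; F->plug->D->R->H->L->E->refl->G->L'->E->R'->B->plug->B
Char 2 ('C'): step: R->6, L=4; C->plug->C->R->G->L->F->refl->H->L'->F->R'->D->plug->F
Char 3 ('E'): step: R->7, L=4; E->plug->E->R->A->L->B->refl->D->L'->D->R'->G->plug->G
Char 4 ('C'): step: R->0, L->5 (L advanced); C->plug->C->R->F->L->E->refl->G->L'->E->R'->A->plug->A
Char 5 ('C'): step: R->1, L=5; C->plug->C->R->G->L->D->refl->B->L'->A->R'->F->plug->D
Char 6 ('C'): step: R->2, L=5; C->plug->C->R->E->L->G->refl->E->L'->F->R'->B->plug->B
Char 7 ('B'): step: R->3, L=5; B->plug->B->R->D->L->F->refl->H->L'->B->R'->F->plug->D
Char 8 ('F'): step: R->4, L=5; F->plug->D->R->E->L->G->refl->E->L'->F->R'->C->plug->C

Answer: BFGADBDC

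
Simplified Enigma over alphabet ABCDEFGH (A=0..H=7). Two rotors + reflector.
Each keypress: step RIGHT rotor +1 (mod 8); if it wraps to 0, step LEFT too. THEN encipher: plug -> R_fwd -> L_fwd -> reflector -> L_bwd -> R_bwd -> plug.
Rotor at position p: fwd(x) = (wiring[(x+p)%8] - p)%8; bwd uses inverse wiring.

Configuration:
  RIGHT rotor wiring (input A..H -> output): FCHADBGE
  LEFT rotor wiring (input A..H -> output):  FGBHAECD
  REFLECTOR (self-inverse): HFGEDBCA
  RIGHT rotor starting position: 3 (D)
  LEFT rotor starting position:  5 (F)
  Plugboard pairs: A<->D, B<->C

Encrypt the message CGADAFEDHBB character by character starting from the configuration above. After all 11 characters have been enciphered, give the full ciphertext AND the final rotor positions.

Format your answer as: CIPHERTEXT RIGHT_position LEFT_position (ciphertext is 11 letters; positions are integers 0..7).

Char 1 ('C'): step: R->4, L=5; C->plug->B->R->F->L->E->refl->D->L'->H->R'->A->plug->D
Char 2 ('G'): step: R->5, L=5; G->plug->G->R->D->L->A->refl->H->L'->A->R'->D->plug->A
Char 3 ('A'): step: R->6, L=5; A->plug->D->R->E->L->B->refl->F->L'->B->R'->E->plug->E
Char 4 ('D'): step: R->7, L=5; D->plug->A->R->F->L->E->refl->D->L'->H->R'->H->plug->H
Char 5 ('A'): step: R->0, L->6 (L advanced); A->plug->D->R->A->L->E->refl->D->L'->E->R'->H->plug->H
Char 6 ('F'): step: R->1, L=6; F->plug->F->R->F->L->B->refl->F->L'->B->R'->A->plug->D
Char 7 ('E'): step: R->2, L=6; E->plug->E->R->E->L->D->refl->E->L'->A->R'->H->plug->H
Char 8 ('D'): step: R->3, L=6; D->plug->A->R->F->L->B->refl->F->L'->B->R'->E->plug->E
Char 9 ('H'): step: R->4, L=6; H->plug->H->R->E->L->D->refl->E->L'->A->R'->D->plug->A
Char 10 ('B'): step: R->5, L=6; B->plug->C->R->H->L->G->refl->C->L'->G->R'->H->plug->H
Char 11 ('B'): step: R->6, L=6; B->plug->C->R->H->L->G->refl->C->L'->G->R'->B->plug->C
Final: ciphertext=DAEHHDHEAHC, RIGHT=6, LEFT=6

Answer: DAEHHDHEAHC 6 6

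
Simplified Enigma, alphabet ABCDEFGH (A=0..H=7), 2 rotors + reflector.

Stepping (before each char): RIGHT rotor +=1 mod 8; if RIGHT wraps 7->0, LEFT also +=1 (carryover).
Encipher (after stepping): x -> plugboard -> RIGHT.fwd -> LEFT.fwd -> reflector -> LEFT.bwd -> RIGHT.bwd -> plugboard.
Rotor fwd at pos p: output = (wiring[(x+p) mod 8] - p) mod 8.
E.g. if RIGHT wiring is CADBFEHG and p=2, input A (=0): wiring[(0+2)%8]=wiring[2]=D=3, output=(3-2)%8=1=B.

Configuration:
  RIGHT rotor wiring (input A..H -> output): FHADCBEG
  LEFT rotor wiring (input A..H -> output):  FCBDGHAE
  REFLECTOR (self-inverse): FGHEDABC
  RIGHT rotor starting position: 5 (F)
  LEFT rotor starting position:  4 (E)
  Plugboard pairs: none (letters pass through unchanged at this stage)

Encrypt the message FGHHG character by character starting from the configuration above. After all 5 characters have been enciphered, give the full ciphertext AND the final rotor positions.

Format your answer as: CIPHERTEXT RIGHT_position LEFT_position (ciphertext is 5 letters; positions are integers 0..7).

Char 1 ('F'): step: R->6, L=4; F->plug->F->R->F->L->G->refl->B->L'->E->R'->G->plug->G
Char 2 ('G'): step: R->7, L=4; G->plug->G->R->C->L->E->refl->D->L'->B->R'->D->plug->D
Char 3 ('H'): step: R->0, L->5 (L advanced); H->plug->H->R->G->L->G->refl->B->L'->H->R'->B->plug->B
Char 4 ('H'): step: R->1, L=5; H->plug->H->R->E->L->F->refl->A->L'->D->R'->F->plug->F
Char 5 ('G'): step: R->2, L=5; G->plug->G->R->D->L->A->refl->F->L'->E->R'->F->plug->F
Final: ciphertext=GDBFF, RIGHT=2, LEFT=5

Answer: GDBFF 2 5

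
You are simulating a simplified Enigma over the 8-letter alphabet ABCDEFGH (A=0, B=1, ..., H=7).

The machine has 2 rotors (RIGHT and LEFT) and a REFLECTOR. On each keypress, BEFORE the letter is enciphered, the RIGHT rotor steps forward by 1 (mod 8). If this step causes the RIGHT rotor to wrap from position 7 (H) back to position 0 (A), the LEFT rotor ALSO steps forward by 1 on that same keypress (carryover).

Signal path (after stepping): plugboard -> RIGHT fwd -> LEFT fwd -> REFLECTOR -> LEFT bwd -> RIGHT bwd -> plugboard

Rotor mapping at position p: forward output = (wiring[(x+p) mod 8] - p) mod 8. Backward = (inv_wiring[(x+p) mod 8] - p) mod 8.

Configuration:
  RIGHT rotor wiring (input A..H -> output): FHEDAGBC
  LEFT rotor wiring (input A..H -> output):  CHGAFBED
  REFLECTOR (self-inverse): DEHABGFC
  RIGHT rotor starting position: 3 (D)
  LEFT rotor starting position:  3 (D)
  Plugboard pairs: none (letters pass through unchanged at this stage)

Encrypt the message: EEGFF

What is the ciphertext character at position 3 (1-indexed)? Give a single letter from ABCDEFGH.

Char 1 ('E'): step: R->4, L=3; E->plug->E->R->B->L->C->refl->H->L'->F->R'->C->plug->C
Char 2 ('E'): step: R->5, L=3; E->plug->E->R->C->L->G->refl->F->L'->A->R'->D->plug->D
Char 3 ('G'): step: R->6, L=3; G->plug->G->R->C->L->G->refl->F->L'->A->R'->H->plug->H

H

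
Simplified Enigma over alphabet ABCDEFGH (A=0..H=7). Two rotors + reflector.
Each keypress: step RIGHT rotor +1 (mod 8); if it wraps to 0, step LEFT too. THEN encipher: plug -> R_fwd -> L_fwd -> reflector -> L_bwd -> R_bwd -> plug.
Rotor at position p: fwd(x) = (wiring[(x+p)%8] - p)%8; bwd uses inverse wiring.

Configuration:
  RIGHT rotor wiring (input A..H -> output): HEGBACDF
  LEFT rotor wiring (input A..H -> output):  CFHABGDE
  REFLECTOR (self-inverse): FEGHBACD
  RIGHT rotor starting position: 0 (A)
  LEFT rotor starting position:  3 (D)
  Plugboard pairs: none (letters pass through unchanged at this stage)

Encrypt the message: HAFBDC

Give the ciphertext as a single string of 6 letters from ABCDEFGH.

Answer: EBCDAD

Derivation:
Char 1 ('H'): step: R->1, L=3; H->plug->H->R->G->L->C->refl->G->L'->B->R'->E->plug->E
Char 2 ('A'): step: R->2, L=3; A->plug->A->R->E->L->B->refl->E->L'->H->R'->B->plug->B
Char 3 ('F'): step: R->3, L=3; F->plug->F->R->E->L->B->refl->E->L'->H->R'->C->plug->C
Char 4 ('B'): step: R->4, L=3; B->plug->B->R->G->L->C->refl->G->L'->B->R'->D->plug->D
Char 5 ('D'): step: R->5, L=3; D->plug->D->R->C->L->D->refl->H->L'->F->R'->A->plug->A
Char 6 ('C'): step: R->6, L=3; C->plug->C->R->B->L->G->refl->C->L'->G->R'->D->plug->D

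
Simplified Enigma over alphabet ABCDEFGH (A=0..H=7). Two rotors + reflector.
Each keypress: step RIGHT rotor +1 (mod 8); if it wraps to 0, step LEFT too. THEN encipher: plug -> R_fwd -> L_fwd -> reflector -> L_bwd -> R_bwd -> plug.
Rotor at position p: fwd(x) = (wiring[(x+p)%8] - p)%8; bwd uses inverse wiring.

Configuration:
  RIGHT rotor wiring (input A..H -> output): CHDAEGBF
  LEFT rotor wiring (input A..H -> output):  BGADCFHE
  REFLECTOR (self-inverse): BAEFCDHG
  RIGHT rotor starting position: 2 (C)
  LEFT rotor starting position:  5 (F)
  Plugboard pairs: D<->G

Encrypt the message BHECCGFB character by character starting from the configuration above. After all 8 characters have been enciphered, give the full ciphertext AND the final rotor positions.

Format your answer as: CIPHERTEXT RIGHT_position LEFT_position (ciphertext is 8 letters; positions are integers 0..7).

Answer: CAFHGCGG 2 6

Derivation:
Char 1 ('B'): step: R->3, L=5; B->plug->B->R->B->L->C->refl->E->L'->D->R'->C->plug->C
Char 2 ('H'): step: R->4, L=5; H->plug->H->R->E->L->B->refl->A->L'->A->R'->A->plug->A
Char 3 ('E'): step: R->5, L=5; E->plug->E->R->C->L->H->refl->G->L'->G->R'->F->plug->F
Char 4 ('C'): step: R->6, L=5; C->plug->C->R->E->L->B->refl->A->L'->A->R'->H->plug->H
Char 5 ('C'): step: R->7, L=5; C->plug->C->R->A->L->A->refl->B->L'->E->R'->D->plug->G
Char 6 ('G'): step: R->0, L->6 (L advanced); G->plug->D->R->A->L->B->refl->A->L'->D->R'->C->plug->C
Char 7 ('F'): step: R->1, L=6; F->plug->F->R->A->L->B->refl->A->L'->D->R'->D->plug->G
Char 8 ('B'): step: R->2, L=6; B->plug->B->R->G->L->E->refl->C->L'->E->R'->D->plug->G
Final: ciphertext=CAFHGCGG, RIGHT=2, LEFT=6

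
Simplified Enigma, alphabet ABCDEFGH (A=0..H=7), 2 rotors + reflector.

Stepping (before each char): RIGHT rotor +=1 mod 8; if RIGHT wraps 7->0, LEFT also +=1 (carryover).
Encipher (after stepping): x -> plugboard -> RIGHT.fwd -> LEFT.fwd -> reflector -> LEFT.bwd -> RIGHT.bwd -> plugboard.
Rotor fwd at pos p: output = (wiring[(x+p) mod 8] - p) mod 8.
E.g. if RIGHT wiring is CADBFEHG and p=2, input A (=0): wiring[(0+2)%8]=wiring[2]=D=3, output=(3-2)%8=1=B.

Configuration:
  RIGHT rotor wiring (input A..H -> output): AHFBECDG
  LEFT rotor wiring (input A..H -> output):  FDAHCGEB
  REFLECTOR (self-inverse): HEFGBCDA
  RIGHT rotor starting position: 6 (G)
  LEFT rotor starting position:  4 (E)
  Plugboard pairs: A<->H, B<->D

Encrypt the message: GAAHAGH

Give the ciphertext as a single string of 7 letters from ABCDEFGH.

Char 1 ('G'): step: R->7, L=4; G->plug->G->R->D->L->F->refl->C->L'->B->R'->B->plug->D
Char 2 ('A'): step: R->0, L->5 (L advanced); A->plug->H->R->G->L->C->refl->F->L'->H->R'->B->plug->D
Char 3 ('A'): step: R->1, L=5; A->plug->H->R->H->L->F->refl->C->L'->G->R'->A->plug->H
Char 4 ('H'): step: R->2, L=5; H->plug->A->R->D->L->A->refl->H->L'->B->R'->E->plug->E
Char 5 ('A'): step: R->3, L=5; A->plug->H->R->C->L->E->refl->B->L'->A->R'->D->plug->B
Char 6 ('G'): step: R->4, L=5; G->plug->G->R->B->L->H->refl->A->L'->D->R'->F->plug->F
Char 7 ('H'): step: R->5, L=5; H->plug->A->R->F->L->D->refl->G->L'->E->R'->G->plug->G

Answer: DDHEBFG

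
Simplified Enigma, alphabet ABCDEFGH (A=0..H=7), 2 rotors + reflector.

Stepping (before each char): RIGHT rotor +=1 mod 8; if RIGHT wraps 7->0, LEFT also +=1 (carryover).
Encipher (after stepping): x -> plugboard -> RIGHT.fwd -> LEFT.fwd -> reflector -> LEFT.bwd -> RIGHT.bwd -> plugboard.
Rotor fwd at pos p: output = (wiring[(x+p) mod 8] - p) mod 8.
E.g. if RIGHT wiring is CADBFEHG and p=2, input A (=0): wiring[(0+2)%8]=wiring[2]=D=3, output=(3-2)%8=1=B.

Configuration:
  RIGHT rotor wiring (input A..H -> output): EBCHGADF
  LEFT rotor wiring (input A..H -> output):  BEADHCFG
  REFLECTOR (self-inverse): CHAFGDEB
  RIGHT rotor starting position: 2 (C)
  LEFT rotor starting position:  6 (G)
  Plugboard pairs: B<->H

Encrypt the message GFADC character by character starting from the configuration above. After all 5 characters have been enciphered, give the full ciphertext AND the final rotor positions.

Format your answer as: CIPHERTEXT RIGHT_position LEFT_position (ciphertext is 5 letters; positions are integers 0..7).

Answer: DADHH 7 6

Derivation:
Char 1 ('G'): step: R->3, L=6; G->plug->G->R->G->L->B->refl->H->L'->A->R'->D->plug->D
Char 2 ('F'): step: R->4, L=6; F->plug->F->R->F->L->F->refl->D->L'->C->R'->A->plug->A
Char 3 ('A'): step: R->5, L=6; A->plug->A->R->D->L->G->refl->E->L'->H->R'->D->plug->D
Char 4 ('D'): step: R->6, L=6; D->plug->D->R->D->L->G->refl->E->L'->H->R'->B->plug->H
Char 5 ('C'): step: R->7, L=6; C->plug->C->R->C->L->D->refl->F->L'->F->R'->B->plug->H
Final: ciphertext=DADHH, RIGHT=7, LEFT=6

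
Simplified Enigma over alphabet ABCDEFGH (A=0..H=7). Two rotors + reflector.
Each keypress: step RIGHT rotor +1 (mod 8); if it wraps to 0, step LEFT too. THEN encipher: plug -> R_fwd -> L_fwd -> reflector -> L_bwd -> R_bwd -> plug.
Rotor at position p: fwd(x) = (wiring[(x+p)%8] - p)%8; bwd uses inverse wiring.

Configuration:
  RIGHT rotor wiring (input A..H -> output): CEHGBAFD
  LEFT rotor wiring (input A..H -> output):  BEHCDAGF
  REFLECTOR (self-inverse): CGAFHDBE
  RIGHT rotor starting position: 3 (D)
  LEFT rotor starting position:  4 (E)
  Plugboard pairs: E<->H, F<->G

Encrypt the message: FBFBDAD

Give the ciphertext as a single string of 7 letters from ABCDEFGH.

Char 1 ('F'): step: R->4, L=4; F->plug->G->R->D->L->B->refl->G->L'->H->R'->D->plug->D
Char 2 ('B'): step: R->5, L=4; B->plug->B->R->A->L->H->refl->E->L'->B->R'->G->plug->F
Char 3 ('F'): step: R->6, L=4; F->plug->G->R->D->L->B->refl->G->L'->H->R'->A->plug->A
Char 4 ('B'): step: R->7, L=4; B->plug->B->R->D->L->B->refl->G->L'->H->R'->E->plug->H
Char 5 ('D'): step: R->0, L->5 (L advanced); D->plug->D->R->G->L->F->refl->D->L'->A->R'->F->plug->G
Char 6 ('A'): step: R->1, L=5; A->plug->A->R->D->L->E->refl->H->L'->E->R'->F->plug->G
Char 7 ('D'): step: R->2, L=5; D->plug->D->R->G->L->F->refl->D->L'->A->R'->G->plug->F

Answer: DFAHGGF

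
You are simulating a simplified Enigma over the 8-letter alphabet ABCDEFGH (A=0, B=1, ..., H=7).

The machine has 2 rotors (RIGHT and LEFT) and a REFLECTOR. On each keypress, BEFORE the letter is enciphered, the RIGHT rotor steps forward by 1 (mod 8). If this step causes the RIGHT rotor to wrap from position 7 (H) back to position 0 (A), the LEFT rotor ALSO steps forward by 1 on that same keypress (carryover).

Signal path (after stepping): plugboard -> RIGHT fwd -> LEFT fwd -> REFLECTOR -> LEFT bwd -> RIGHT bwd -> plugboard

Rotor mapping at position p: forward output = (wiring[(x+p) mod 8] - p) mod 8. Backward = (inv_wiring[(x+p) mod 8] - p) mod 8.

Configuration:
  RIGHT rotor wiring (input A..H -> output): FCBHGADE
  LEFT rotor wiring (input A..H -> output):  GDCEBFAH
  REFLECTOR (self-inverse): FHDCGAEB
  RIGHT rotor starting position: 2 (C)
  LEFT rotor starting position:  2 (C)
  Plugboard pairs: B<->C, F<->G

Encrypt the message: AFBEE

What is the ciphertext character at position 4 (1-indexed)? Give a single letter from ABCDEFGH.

Char 1 ('A'): step: R->3, L=2; A->plug->A->R->E->L->G->refl->E->L'->G->R'->H->plug->H
Char 2 ('F'): step: R->4, L=2; F->plug->G->R->F->L->F->refl->A->L'->A->R'->D->plug->D
Char 3 ('B'): step: R->5, L=2; B->plug->C->R->H->L->B->refl->H->L'->C->R'->G->plug->F
Char 4 ('E'): step: R->6, L=2; E->plug->E->R->D->L->D->refl->C->L'->B->R'->F->plug->G

G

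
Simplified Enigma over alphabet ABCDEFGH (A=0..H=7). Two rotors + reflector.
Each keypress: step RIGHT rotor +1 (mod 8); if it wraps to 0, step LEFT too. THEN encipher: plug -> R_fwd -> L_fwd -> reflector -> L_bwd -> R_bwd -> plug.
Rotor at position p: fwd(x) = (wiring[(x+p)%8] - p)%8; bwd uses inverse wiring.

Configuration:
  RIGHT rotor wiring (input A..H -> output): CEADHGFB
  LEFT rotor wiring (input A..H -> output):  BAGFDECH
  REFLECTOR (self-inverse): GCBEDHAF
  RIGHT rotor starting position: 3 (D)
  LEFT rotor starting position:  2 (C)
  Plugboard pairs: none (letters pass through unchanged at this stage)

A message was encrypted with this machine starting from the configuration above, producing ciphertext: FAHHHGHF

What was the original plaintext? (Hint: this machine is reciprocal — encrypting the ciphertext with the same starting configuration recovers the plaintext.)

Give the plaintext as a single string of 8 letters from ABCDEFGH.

Answer: CBGCGCGB

Derivation:
Char 1 ('F'): step: R->4, L=2; F->plug->F->R->A->L->E->refl->D->L'->B->R'->C->plug->C
Char 2 ('A'): step: R->5, L=2; A->plug->A->R->B->L->D->refl->E->L'->A->R'->B->plug->B
Char 3 ('H'): step: R->6, L=2; H->plug->H->R->A->L->E->refl->D->L'->B->R'->G->plug->G
Char 4 ('H'): step: R->7, L=2; H->plug->H->R->G->L->H->refl->F->L'->F->R'->C->plug->C
Char 5 ('H'): step: R->0, L->3 (L advanced); H->plug->H->R->B->L->A->refl->G->L'->F->R'->G->plug->G
Char 6 ('G'): step: R->1, L=3; G->plug->G->R->A->L->C->refl->B->L'->C->R'->C->plug->C
Char 7 ('H'): step: R->2, L=3; H->plug->H->R->C->L->B->refl->C->L'->A->R'->G->plug->G
Char 8 ('F'): step: R->3, L=3; F->plug->F->R->H->L->D->refl->E->L'->E->R'->B->plug->B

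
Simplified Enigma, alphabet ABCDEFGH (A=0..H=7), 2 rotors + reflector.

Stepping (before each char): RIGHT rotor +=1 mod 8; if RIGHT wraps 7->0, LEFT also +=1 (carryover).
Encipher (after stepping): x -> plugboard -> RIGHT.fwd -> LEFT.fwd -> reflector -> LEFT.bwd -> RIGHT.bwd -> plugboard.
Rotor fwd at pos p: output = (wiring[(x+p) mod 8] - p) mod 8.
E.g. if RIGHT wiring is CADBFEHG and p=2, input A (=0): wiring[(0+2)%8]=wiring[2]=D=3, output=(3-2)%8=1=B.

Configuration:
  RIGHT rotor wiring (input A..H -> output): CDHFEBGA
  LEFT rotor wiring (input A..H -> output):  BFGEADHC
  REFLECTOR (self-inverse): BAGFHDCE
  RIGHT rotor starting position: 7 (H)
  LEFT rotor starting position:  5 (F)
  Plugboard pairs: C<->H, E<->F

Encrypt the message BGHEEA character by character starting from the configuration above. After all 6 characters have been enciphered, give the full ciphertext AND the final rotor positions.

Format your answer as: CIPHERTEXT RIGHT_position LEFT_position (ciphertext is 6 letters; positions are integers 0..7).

Char 1 ('B'): step: R->0, L->6 (L advanced); B->plug->B->R->D->L->H->refl->E->L'->B->R'->F->plug->E
Char 2 ('G'): step: R->1, L=6; G->plug->G->R->H->L->F->refl->D->L'->C->R'->A->plug->A
Char 3 ('H'): step: R->2, L=6; H->plug->C->R->C->L->D->refl->F->L'->H->R'->D->plug->D
Char 4 ('E'): step: R->3, L=6; E->plug->F->R->H->L->F->refl->D->L'->C->R'->A->plug->A
Char 5 ('E'): step: R->4, L=6; E->plug->F->R->H->L->F->refl->D->L'->C->R'->C->plug->H
Char 6 ('A'): step: R->5, L=6; A->plug->A->R->E->L->A->refl->B->L'->A->R'->G->plug->G
Final: ciphertext=EADAHG, RIGHT=5, LEFT=6

Answer: EADAHG 5 6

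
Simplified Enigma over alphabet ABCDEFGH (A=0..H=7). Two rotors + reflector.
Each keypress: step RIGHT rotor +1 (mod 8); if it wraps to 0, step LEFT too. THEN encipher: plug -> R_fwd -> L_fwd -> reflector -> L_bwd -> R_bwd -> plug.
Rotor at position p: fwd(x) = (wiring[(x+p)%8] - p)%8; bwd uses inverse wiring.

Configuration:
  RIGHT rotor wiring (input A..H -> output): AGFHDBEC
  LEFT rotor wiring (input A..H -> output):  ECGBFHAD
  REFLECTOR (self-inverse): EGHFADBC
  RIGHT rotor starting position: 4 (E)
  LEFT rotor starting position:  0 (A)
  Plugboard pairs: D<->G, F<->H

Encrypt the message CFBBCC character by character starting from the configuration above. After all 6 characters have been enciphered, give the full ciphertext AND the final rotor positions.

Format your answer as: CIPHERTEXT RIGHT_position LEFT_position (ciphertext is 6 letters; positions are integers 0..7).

Answer: ECFCAG 2 1

Derivation:
Char 1 ('C'): step: R->5, L=0; C->plug->C->R->F->L->H->refl->C->L'->B->R'->E->plug->E
Char 2 ('F'): step: R->6, L=0; F->plug->H->R->D->L->B->refl->G->L'->C->R'->C->plug->C
Char 3 ('B'): step: R->7, L=0; B->plug->B->R->B->L->C->refl->H->L'->F->R'->H->plug->F
Char 4 ('B'): step: R->0, L->1 (L advanced); B->plug->B->R->G->L->C->refl->H->L'->F->R'->C->plug->C
Char 5 ('C'): step: R->1, L=1; C->plug->C->R->G->L->C->refl->H->L'->F->R'->A->plug->A
Char 6 ('C'): step: R->2, L=1; C->plug->C->R->B->L->F->refl->D->L'->H->R'->D->plug->G
Final: ciphertext=ECFCAG, RIGHT=2, LEFT=1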